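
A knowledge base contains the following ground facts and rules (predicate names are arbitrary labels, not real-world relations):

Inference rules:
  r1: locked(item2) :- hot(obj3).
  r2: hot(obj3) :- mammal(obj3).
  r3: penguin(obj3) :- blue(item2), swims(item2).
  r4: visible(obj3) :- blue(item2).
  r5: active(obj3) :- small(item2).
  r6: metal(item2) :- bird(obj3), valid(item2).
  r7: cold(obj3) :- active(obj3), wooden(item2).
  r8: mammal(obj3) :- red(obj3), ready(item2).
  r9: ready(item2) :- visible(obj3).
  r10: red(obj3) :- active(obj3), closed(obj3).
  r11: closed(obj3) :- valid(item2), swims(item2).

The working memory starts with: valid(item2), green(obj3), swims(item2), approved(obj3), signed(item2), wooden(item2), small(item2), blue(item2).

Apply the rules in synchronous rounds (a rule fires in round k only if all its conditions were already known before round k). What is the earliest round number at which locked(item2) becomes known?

Round 1: r3 [penguin(obj3) :- blue(item2), swims(item2).]; r4 [visible(obj3) :- blue(item2).]; r5 [active(obj3) :- small(item2).]; r11 [closed(obj3) :- valid(item2), swims(item2).]. New: penguin(obj3), visible(obj3), active(obj3), closed(obj3).
Round 2: r7 [cold(obj3) :- active(obj3), wooden(item2).]; r9 [ready(item2) :- visible(obj3).]; r10 [red(obj3) :- active(obj3), closed(obj3).]. New: cold(obj3), ready(item2), red(obj3).
Round 3: r8 [mammal(obj3) :- red(obj3), ready(item2).]. New: mammal(obj3).
Round 4: r2 [hot(obj3) :- mammal(obj3).]. New: hot(obj3).
Round 5: r1 [locked(item2) :- hot(obj3).]. New: locked(item2).
locked(item2) first appears in round 5.

5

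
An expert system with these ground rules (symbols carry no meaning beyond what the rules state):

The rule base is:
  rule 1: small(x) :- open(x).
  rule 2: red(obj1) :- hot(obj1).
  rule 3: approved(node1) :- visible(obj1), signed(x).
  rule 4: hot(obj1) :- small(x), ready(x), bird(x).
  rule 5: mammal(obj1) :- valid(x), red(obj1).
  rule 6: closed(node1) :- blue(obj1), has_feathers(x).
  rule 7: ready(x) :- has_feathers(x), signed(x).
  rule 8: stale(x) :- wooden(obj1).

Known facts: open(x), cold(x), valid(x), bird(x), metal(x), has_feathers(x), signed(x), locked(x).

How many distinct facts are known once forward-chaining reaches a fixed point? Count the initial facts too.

13

Round 1: rule 1 [small(x) :- open(x).]; rule 7 [ready(x) :- has_feathers(x), signed(x).]. Adds small(x), ready(x).
Round 2: rule 4 [hot(obj1) :- small(x), ready(x), bird(x).]. Adds hot(obj1).
Round 3: rule 2 [red(obj1) :- hot(obj1).]. Adds red(obj1).
Round 4: rule 5 [mammal(obj1) :- valid(x), red(obj1).]. Adds mammal(obj1).
Closure: {bird(x), cold(x), has_feathers(x), hot(obj1), locked(x), mammal(obj1), metal(x), open(x), ready(x), red(obj1), signed(x), small(x), valid(x)} — 13 facts.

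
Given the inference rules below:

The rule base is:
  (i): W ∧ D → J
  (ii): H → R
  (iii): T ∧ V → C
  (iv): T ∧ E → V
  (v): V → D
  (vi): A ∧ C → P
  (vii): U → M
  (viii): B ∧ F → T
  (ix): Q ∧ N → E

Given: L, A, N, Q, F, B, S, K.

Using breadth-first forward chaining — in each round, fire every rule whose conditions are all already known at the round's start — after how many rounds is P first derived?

[1] (viii) [B ∧ F → T]; (ix) [Q ∧ N → E]. ⇒ new: T, E.
[2] (iv) [T ∧ E → V]. ⇒ new: V.
[3] (iii) [T ∧ V → C]; (v) [V → D]. ⇒ new: C, D.
[4] (vi) [A ∧ C → P]. ⇒ new: P.
P first appears in round 4.

4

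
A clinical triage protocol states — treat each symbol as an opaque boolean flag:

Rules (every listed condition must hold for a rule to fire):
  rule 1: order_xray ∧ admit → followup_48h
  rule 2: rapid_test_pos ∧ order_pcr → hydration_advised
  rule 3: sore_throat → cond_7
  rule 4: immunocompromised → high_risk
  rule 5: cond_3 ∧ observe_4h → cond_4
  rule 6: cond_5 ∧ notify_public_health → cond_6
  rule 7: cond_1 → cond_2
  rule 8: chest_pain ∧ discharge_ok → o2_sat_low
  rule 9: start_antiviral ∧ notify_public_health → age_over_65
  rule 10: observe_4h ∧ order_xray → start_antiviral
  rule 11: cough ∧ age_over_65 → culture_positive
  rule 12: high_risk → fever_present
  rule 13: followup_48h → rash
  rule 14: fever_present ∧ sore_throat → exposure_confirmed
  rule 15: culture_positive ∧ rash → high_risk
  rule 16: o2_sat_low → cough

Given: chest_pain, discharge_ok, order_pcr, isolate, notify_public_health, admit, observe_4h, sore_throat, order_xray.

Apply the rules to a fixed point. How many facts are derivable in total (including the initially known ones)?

20

Round 1 fires rule 1, rule 3, rule 8, rule 10, giving followup_48h, cond_7, o2_sat_low, start_antiviral.
Round 2 fires rule 9, rule 13, rule 16, giving age_over_65, rash, cough.
Round 3 fires rule 11, giving culture_positive.
Round 4 fires rule 15, giving high_risk.
Round 5 fires rule 12, giving fever_present.
Round 6 fires rule 14, giving exposure_confirmed.
Closure: {admit, age_over_65, chest_pain, cond_7, cough, culture_positive, discharge_ok, exposure_confirmed, fever_present, followup_48h, high_risk, isolate, notify_public_health, o2_sat_low, observe_4h, order_pcr, order_xray, rash, sore_throat, start_antiviral} — 20 facts.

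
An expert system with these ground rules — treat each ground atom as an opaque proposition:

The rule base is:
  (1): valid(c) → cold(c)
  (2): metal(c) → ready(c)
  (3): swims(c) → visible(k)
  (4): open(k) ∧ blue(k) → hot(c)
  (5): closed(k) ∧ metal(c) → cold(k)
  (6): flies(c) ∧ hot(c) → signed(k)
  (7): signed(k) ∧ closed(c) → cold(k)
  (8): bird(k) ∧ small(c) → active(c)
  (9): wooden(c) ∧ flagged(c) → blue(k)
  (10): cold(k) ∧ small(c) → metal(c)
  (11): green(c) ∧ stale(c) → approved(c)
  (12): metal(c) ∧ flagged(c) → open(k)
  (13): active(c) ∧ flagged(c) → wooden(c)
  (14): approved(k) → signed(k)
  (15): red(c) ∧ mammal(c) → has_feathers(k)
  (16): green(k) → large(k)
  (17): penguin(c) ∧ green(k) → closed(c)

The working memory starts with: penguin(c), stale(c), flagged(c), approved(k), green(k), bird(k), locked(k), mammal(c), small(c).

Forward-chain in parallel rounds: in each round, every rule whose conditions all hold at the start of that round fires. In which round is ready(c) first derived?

Round 1: (8) [bird(k) ∧ small(c) → active(c)]; (14) [approved(k) → signed(k)]; (16) [green(k) → large(k)]; (17) [penguin(c) ∧ green(k) → closed(c)]. Adds active(c), signed(k), large(k), closed(c).
Round 2: (7) [signed(k) ∧ closed(c) → cold(k)]; (13) [active(c) ∧ flagged(c) → wooden(c)]. Adds cold(k), wooden(c).
Round 3: (9) [wooden(c) ∧ flagged(c) → blue(k)]; (10) [cold(k) ∧ small(c) → metal(c)]. Adds blue(k), metal(c).
Round 4: (2) [metal(c) → ready(c)]; (12) [metal(c) ∧ flagged(c) → open(k)]. Adds ready(c), open(k).
ready(c) first appears in round 4.

4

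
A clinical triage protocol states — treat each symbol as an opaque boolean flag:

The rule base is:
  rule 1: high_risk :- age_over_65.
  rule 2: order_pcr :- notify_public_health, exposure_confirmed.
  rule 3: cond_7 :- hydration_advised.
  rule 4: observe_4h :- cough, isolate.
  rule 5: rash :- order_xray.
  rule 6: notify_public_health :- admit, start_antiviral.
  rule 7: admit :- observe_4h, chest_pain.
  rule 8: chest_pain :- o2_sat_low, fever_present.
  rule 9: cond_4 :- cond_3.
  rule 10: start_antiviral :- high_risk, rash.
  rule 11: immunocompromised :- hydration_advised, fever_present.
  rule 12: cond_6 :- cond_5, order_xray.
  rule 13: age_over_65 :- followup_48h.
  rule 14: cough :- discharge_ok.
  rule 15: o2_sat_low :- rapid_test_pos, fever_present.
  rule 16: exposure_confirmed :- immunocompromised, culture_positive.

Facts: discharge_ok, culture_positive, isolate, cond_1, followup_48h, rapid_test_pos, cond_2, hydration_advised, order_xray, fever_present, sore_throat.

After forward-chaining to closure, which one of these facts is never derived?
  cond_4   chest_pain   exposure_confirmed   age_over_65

cond_4

Round 1: rule 3 [cond_7 :- hydration_advised.]; rule 5 [rash :- order_xray.]; rule 11 [immunocompromised :- hydration_advised, fever_present.]; rule 13 [age_over_65 :- followup_48h.]; rule 14 [cough :- discharge_ok.]; rule 15 [o2_sat_low :- rapid_test_pos, fever_present.]. New: cond_7, rash, immunocompromised, age_over_65, cough, o2_sat_low.
Round 2: rule 1 [high_risk :- age_over_65.]; rule 4 [observe_4h :- cough, isolate.]; rule 8 [chest_pain :- o2_sat_low, fever_present.]; rule 16 [exposure_confirmed :- immunocompromised, culture_positive.]. New: high_risk, observe_4h, chest_pain, exposure_confirmed.
Round 3: rule 7 [admit :- observe_4h, chest_pain.]; rule 10 [start_antiviral :- high_risk, rash.]. New: admit, start_antiviral.
Round 4: rule 6 [notify_public_health :- admit, start_antiviral.]. New: notify_public_health.
Round 5: rule 2 [order_pcr :- notify_public_health, exposure_confirmed.]. New: order_pcr.
Derived: age_over_65 (round 1), exposure_confirmed (round 2), chest_pain (round 2). cond_4 never appears in any round.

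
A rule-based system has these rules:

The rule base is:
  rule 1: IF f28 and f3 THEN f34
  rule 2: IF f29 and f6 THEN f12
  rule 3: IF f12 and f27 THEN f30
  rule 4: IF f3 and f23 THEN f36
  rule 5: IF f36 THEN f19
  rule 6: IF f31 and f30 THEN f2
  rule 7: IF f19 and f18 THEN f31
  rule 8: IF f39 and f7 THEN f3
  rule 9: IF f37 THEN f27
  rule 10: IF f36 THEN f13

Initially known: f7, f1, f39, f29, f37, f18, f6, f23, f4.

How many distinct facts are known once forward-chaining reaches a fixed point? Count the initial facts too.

Round 1 fires rule 2, rule 8, rule 9, giving f12, f3, f27.
Round 2 fires rule 3, rule 4, giving f30, f36.
Round 3 fires rule 5, rule 10, giving f19, f13.
Round 4 fires rule 7, giving f31.
Round 5 fires rule 6, giving f2.
Closure: {f1, f12, f13, f18, f19, f2, f23, f27, f29, f3, f30, f31, f36, f37, f39, f4, f6, f7} — 18 facts.

18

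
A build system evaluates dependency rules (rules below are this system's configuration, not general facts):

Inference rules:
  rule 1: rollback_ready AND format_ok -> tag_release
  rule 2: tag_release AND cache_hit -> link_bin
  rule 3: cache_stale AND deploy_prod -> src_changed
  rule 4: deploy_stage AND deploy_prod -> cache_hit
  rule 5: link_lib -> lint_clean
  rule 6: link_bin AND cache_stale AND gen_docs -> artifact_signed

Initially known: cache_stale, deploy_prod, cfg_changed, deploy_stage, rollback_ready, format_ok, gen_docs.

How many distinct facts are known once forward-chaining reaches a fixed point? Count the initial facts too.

Round 1: rule 1 [rollback_ready AND format_ok -> tag_release]; rule 3 [cache_stale AND deploy_prod -> src_changed]; rule 4 [deploy_stage AND deploy_prod -> cache_hit]. New: tag_release, src_changed, cache_hit.
Round 2: rule 2 [tag_release AND cache_hit -> link_bin]. New: link_bin.
Round 3: rule 6 [link_bin AND cache_stale AND gen_docs -> artifact_signed]. New: artifact_signed.
Closure: {artifact_signed, cache_hit, cache_stale, cfg_changed, deploy_prod, deploy_stage, format_ok, gen_docs, link_bin, rollback_ready, src_changed, tag_release} — 12 facts.

12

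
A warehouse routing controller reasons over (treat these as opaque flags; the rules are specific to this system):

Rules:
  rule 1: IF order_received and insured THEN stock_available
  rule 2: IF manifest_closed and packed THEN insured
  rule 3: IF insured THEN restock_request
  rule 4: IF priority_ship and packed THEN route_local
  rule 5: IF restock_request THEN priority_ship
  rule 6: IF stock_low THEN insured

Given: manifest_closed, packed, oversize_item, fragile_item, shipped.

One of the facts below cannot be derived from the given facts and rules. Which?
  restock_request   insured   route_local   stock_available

Round 1 — rule 2, derive insured.
Round 2 — rule 3, derive restock_request.
Round 3 — rule 5, derive priority_ship.
Round 4 — rule 4, derive route_local.
Derived: insured (round 1), route_local (round 4), restock_request (round 2). stock_available never appears in any round.

stock_available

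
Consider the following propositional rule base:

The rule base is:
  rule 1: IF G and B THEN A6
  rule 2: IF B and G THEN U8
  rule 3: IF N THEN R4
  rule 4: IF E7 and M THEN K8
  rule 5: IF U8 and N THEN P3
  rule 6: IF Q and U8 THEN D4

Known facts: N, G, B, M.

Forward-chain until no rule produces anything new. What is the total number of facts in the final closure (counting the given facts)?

[1] rule 1 [IF G and B THEN A6]; rule 2 [IF B and G THEN U8]; rule 3 [IF N THEN R4]. ⇒ new: A6, U8, R4.
[2] rule 5 [IF U8 and N THEN P3]. ⇒ new: P3.
Closure: {A6, B, G, M, N, P3, R4, U8} — 8 facts.

8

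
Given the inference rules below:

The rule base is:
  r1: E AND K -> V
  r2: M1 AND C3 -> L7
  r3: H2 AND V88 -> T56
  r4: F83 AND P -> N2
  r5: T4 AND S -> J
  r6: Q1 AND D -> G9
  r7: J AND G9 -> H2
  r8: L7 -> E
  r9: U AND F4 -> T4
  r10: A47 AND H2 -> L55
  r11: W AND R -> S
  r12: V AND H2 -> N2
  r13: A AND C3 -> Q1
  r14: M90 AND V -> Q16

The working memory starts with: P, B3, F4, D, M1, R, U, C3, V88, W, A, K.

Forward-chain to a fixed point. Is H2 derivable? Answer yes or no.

Round 1: r2 [M1 AND C3 -> L7]; r9 [U AND F4 -> T4]; r11 [W AND R -> S]; r13 [A AND C3 -> Q1]. New: L7, T4, S, Q1.
Round 2: r5 [T4 AND S -> J]; r6 [Q1 AND D -> G9]; r8 [L7 -> E]. New: J, G9, E.
Round 3: r1 [E AND K -> V]; r7 [J AND G9 -> H2]. New: V, H2.
Round 4: r3 [H2 AND V88 -> T56]; r12 [V AND H2 -> N2]. New: T56, N2.
H2 appears in round 3, so it is derivable.

yes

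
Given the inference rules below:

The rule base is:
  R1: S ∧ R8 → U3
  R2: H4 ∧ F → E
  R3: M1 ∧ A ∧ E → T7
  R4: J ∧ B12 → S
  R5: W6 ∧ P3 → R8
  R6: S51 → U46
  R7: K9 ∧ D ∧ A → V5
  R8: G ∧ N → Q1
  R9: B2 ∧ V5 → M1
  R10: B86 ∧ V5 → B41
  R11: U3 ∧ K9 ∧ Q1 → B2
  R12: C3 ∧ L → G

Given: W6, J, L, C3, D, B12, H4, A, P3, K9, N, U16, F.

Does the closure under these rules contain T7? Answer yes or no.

[1] R2 [H4 ∧ F → E]; R4 [J ∧ B12 → S]; R5 [W6 ∧ P3 → R8]; R7 [K9 ∧ D ∧ A → V5]; R12 [C3 ∧ L → G]. ⇒ new: E, S, R8, V5, G.
[2] R1 [S ∧ R8 → U3]; R8 [G ∧ N → Q1]. ⇒ new: U3, Q1.
[3] R11 [U3 ∧ K9 ∧ Q1 → B2]. ⇒ new: B2.
[4] R9 [B2 ∧ V5 → M1]. ⇒ new: M1.
[5] R3 [M1 ∧ A ∧ E → T7]. ⇒ new: T7.
T7 appears in round 5, so it is derivable.

yes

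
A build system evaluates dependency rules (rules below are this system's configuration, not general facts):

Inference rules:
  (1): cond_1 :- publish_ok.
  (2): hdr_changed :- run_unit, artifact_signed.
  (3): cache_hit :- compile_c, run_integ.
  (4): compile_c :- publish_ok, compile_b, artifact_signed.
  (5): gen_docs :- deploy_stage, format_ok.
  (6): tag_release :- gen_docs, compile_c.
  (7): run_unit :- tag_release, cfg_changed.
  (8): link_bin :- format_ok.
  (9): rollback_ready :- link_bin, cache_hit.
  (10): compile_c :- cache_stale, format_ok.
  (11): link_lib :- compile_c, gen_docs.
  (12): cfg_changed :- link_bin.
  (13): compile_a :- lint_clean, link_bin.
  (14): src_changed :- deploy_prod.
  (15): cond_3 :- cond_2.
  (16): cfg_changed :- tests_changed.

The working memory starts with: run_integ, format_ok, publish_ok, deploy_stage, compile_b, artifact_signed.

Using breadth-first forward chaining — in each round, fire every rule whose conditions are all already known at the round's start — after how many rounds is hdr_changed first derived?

4

Round 1: (1) [cond_1 :- publish_ok.]; (4) [compile_c :- publish_ok, compile_b, artifact_signed.]; (5) [gen_docs :- deploy_stage, format_ok.]; (8) [link_bin :- format_ok.]. New: cond_1, compile_c, gen_docs, link_bin.
Round 2: (3) [cache_hit :- compile_c, run_integ.]; (6) [tag_release :- gen_docs, compile_c.]; (11) [link_lib :- compile_c, gen_docs.]; (12) [cfg_changed :- link_bin.]. New: cache_hit, tag_release, link_lib, cfg_changed.
Round 3: (7) [run_unit :- tag_release, cfg_changed.]; (9) [rollback_ready :- link_bin, cache_hit.]. New: run_unit, rollback_ready.
Round 4: (2) [hdr_changed :- run_unit, artifact_signed.]. New: hdr_changed.
hdr_changed first appears in round 4.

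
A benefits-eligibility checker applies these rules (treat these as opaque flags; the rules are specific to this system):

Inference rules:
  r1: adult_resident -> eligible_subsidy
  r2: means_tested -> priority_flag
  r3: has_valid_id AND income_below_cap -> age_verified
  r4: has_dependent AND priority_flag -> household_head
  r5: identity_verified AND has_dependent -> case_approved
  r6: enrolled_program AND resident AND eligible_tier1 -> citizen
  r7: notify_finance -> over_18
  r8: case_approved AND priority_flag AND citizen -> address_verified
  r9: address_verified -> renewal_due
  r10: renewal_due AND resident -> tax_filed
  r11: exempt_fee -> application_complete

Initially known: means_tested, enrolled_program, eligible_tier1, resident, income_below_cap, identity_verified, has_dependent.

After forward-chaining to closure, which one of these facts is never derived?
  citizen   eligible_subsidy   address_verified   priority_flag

eligible_subsidy

Round 1: r2 [means_tested -> priority_flag]; r5 [identity_verified AND has_dependent -> case_approved]; r6 [enrolled_program AND resident AND eligible_tier1 -> citizen]. Adds priority_flag, case_approved, citizen.
Round 2: r4 [has_dependent AND priority_flag -> household_head]; r8 [case_approved AND priority_flag AND citizen -> address_verified]. Adds household_head, address_verified.
Round 3: r9 [address_verified -> renewal_due]. Adds renewal_due.
Round 4: r10 [renewal_due AND resident -> tax_filed]. Adds tax_filed.
Derived: citizen (round 1), address_verified (round 2), priority_flag (round 1). eligible_subsidy never appears in any round.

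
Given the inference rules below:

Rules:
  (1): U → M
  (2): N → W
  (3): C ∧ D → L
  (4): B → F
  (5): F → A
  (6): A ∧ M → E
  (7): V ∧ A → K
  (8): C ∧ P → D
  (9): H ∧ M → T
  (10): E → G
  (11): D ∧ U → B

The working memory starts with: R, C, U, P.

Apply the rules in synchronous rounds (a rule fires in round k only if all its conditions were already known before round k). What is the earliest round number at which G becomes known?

6

Round 1 fires (1), (8), giving M, D.
Round 2 fires (3), (11), giving L, B.
Round 3 fires (4), giving F.
Round 4 fires (5), giving A.
Round 5 fires (6), giving E.
Round 6 fires (10), giving G.
G first appears in round 6.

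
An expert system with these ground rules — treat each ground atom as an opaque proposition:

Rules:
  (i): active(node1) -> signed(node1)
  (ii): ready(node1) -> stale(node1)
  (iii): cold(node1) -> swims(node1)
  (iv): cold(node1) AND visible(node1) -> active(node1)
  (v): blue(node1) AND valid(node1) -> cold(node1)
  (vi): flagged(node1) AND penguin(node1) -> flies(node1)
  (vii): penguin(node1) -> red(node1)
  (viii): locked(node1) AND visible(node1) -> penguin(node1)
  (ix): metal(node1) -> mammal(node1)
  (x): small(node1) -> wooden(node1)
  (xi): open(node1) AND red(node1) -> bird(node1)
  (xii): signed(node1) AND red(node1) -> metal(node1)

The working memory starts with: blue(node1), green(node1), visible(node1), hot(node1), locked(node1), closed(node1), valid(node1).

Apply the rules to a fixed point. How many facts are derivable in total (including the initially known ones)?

15

Round 1: (v) [blue(node1) AND valid(node1) -> cold(node1)]; (viii) [locked(node1) AND visible(node1) -> penguin(node1)]. New: cold(node1), penguin(node1).
Round 2: (iii) [cold(node1) -> swims(node1)]; (iv) [cold(node1) AND visible(node1) -> active(node1)]; (vii) [penguin(node1) -> red(node1)]. New: swims(node1), active(node1), red(node1).
Round 3: (i) [active(node1) -> signed(node1)]. New: signed(node1).
Round 4: (xii) [signed(node1) AND red(node1) -> metal(node1)]. New: metal(node1).
Round 5: (ix) [metal(node1) -> mammal(node1)]. New: mammal(node1).
Closure: {active(node1), blue(node1), closed(node1), cold(node1), green(node1), hot(node1), locked(node1), mammal(node1), metal(node1), penguin(node1), red(node1), signed(node1), swims(node1), valid(node1), visible(node1)} — 15 facts.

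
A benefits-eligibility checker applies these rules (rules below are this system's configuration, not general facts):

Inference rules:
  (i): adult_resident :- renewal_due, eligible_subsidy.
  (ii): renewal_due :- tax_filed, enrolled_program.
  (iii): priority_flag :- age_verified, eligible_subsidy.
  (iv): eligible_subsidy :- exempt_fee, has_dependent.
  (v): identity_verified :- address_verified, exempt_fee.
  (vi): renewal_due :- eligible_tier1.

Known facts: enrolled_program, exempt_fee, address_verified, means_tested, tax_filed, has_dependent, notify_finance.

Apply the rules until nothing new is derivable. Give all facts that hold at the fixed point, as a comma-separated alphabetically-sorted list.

[1] (ii) [renewal_due :- tax_filed, enrolled_program.]; (iv) [eligible_subsidy :- exempt_fee, has_dependent.]; (v) [identity_verified :- address_verified, exempt_fee.]. ⇒ new: renewal_due, eligible_subsidy, identity_verified.
[2] (i) [adult_resident :- renewal_due, eligible_subsidy.]. ⇒ new: adult_resident.

address_verified, adult_resident, eligible_subsidy, enrolled_program, exempt_fee, has_dependent, identity_verified, means_tested, notify_finance, renewal_due, tax_filed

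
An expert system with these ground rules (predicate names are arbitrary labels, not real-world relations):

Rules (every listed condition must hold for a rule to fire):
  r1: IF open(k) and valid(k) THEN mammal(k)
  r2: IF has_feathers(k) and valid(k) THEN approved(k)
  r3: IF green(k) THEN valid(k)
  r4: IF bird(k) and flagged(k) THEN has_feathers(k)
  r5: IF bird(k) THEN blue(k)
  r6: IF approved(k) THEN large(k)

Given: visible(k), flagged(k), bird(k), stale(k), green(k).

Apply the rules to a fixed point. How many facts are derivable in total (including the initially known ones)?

10

Round 1 fires r3, r4, r5, giving valid(k), has_feathers(k), blue(k).
Round 2 fires r2, giving approved(k).
Round 3 fires r6, giving large(k).
Closure: {approved(k), bird(k), blue(k), flagged(k), green(k), has_feathers(k), large(k), stale(k), valid(k), visible(k)} — 10 facts.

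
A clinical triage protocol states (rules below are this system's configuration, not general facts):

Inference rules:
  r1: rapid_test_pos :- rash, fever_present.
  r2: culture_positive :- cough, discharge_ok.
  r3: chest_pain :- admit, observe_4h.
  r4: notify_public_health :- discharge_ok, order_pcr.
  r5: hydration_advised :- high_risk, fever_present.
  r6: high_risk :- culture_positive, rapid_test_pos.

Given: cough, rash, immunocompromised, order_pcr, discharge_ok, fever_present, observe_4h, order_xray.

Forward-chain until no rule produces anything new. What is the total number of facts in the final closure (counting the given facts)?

13

Round 1 fires r1, r2, r4, giving rapid_test_pos, culture_positive, notify_public_health.
Round 2 fires r6, giving high_risk.
Round 3 fires r5, giving hydration_advised.
Closure: {cough, culture_positive, discharge_ok, fever_present, high_risk, hydration_advised, immunocompromised, notify_public_health, observe_4h, order_pcr, order_xray, rapid_test_pos, rash} — 13 facts.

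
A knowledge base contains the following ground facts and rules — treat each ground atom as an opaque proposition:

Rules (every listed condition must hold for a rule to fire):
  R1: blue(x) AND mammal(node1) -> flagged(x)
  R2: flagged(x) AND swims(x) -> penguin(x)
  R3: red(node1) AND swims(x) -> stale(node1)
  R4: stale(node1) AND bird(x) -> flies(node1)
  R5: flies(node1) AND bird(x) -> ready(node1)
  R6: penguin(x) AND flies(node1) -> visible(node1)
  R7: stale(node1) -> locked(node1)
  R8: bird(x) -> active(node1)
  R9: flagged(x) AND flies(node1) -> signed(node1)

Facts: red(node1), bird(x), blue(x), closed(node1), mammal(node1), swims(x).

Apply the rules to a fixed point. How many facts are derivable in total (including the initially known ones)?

Round 1 — R1, R3, R8, derive flagged(x), stale(node1), active(node1).
Round 2 — R2, R4, R7, derive penguin(x), flies(node1), locked(node1).
Round 3 — R5, R6, R9, derive ready(node1), visible(node1), signed(node1).
Closure: {active(node1), bird(x), blue(x), closed(node1), flagged(x), flies(node1), locked(node1), mammal(node1), penguin(x), ready(node1), red(node1), signed(node1), stale(node1), swims(x), visible(node1)} — 15 facts.

15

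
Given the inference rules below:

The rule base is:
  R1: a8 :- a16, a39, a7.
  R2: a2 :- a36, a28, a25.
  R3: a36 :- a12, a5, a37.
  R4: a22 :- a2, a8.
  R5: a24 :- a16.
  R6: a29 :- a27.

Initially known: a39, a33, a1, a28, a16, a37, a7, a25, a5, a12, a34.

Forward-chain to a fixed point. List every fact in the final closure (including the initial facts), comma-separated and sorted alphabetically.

a1, a12, a16, a2, a22, a24, a25, a28, a33, a34, a36, a37, a39, a5, a7, a8

Round 1: R1 [a8 :- a16, a39, a7.]; R3 [a36 :- a12, a5, a37.]; R5 [a24 :- a16.]. Adds a8, a36, a24.
Round 2: R2 [a2 :- a36, a28, a25.]. Adds a2.
Round 3: R4 [a22 :- a2, a8.]. Adds a22.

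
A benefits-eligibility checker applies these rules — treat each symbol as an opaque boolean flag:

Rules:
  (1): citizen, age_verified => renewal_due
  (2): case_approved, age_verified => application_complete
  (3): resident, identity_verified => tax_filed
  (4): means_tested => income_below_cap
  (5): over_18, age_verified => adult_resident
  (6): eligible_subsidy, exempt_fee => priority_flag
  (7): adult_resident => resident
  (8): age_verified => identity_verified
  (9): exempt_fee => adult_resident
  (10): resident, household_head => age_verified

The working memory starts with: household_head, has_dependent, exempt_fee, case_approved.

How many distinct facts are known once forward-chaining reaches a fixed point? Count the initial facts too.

Round 1: (9) [exempt_fee => adult_resident]. New: adult_resident.
Round 2: (7) [adult_resident => resident]. New: resident.
Round 3: (10) [resident, household_head => age_verified]. New: age_verified.
Round 4: (2) [case_approved, age_verified => application_complete]; (8) [age_verified => identity_verified]. New: application_complete, identity_verified.
Round 5: (3) [resident, identity_verified => tax_filed]. New: tax_filed.
Closure: {adult_resident, age_verified, application_complete, case_approved, exempt_fee, has_dependent, household_head, identity_verified, resident, tax_filed} — 10 facts.

10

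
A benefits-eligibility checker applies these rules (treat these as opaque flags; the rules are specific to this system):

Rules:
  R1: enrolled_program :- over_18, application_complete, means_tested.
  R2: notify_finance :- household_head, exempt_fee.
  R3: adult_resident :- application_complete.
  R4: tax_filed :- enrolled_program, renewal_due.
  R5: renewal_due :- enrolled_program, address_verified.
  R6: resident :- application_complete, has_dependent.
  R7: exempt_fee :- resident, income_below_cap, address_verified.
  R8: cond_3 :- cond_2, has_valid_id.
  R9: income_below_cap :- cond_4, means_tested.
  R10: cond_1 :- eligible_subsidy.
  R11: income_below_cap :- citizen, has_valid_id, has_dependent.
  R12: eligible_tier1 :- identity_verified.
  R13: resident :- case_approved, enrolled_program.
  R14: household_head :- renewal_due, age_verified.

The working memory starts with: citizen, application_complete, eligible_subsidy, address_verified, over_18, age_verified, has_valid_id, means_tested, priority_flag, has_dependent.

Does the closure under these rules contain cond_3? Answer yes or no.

Round 1 — R1, R3, R6, R10, R11, derive enrolled_program, adult_resident, resident, cond_1, income_below_cap.
Round 2 — R5, R7, derive renewal_due, exempt_fee.
Round 3 — R4, R14, derive tax_filed, household_head.
Round 4 — R2, derive notify_finance.
Fixed point reached. cond_3 is concluded only by R8; R8 needs cond_2 (never derived).

no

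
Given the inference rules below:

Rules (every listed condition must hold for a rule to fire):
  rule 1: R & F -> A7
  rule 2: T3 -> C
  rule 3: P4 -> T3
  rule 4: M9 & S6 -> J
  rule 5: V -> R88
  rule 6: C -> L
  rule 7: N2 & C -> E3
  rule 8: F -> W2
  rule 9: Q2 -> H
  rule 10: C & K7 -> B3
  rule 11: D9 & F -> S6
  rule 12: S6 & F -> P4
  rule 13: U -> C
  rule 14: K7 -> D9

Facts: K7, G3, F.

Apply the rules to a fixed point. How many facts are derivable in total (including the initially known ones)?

11

Round 1 fires rule 8, rule 14, giving W2, D9.
Round 2 fires rule 11, giving S6.
Round 3 fires rule 12, giving P4.
Round 4 fires rule 3, giving T3.
Round 5 fires rule 2, giving C.
Round 6 fires rule 6, rule 10, giving L, B3.
Closure: {B3, C, D9, F, G3, K7, L, P4, S6, T3, W2} — 11 facts.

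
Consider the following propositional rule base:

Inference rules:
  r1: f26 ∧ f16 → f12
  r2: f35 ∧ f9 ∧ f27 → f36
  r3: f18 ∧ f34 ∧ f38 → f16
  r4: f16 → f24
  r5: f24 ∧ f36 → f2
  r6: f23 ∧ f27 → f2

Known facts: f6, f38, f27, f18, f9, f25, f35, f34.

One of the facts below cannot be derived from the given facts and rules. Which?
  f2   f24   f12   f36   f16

f12

[1] r2 [f35 ∧ f9 ∧ f27 → f36]; r3 [f18 ∧ f34 ∧ f38 → f16]. ⇒ new: f36, f16.
[2] r4 [f16 → f24]. ⇒ new: f24.
[3] r5 [f24 ∧ f36 → f2]. ⇒ new: f2.
Derived: f36 (round 1), f16 (round 1), f24 (round 2), f2 (round 3). f12 never appears in any round.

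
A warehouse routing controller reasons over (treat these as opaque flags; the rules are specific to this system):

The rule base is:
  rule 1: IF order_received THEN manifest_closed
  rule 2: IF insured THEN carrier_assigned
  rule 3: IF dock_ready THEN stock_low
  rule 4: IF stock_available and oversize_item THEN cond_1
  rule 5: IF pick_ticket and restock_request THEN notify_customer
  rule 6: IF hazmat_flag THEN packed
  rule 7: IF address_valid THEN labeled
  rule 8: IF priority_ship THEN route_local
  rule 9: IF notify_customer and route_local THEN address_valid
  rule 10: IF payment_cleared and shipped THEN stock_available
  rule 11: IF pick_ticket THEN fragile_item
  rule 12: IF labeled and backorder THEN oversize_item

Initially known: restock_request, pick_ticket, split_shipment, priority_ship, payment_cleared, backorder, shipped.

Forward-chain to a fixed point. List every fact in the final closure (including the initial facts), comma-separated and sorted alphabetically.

address_valid, backorder, cond_1, fragile_item, labeled, notify_customer, oversize_item, payment_cleared, pick_ticket, priority_ship, restock_request, route_local, shipped, split_shipment, stock_available

Round 1 — rule 5, rule 8, rule 10, rule 11, derive notify_customer, route_local, stock_available, fragile_item.
Round 2 — rule 9, derive address_valid.
Round 3 — rule 7, derive labeled.
Round 4 — rule 12, derive oversize_item.
Round 5 — rule 4, derive cond_1.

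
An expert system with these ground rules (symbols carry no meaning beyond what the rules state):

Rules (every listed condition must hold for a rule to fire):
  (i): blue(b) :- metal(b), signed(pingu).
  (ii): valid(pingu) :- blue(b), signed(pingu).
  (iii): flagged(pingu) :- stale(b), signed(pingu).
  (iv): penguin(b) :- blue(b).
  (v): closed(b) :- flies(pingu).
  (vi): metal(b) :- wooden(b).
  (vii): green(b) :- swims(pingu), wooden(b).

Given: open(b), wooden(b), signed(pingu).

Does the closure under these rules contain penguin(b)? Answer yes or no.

Round 1: (vi) [metal(b) :- wooden(b).]. New: metal(b).
Round 2: (i) [blue(b) :- metal(b), signed(pingu).]. New: blue(b).
Round 3: (ii) [valid(pingu) :- blue(b), signed(pingu).]; (iv) [penguin(b) :- blue(b).]. New: valid(pingu), penguin(b).
penguin(b) appears in round 3, so it is derivable.

yes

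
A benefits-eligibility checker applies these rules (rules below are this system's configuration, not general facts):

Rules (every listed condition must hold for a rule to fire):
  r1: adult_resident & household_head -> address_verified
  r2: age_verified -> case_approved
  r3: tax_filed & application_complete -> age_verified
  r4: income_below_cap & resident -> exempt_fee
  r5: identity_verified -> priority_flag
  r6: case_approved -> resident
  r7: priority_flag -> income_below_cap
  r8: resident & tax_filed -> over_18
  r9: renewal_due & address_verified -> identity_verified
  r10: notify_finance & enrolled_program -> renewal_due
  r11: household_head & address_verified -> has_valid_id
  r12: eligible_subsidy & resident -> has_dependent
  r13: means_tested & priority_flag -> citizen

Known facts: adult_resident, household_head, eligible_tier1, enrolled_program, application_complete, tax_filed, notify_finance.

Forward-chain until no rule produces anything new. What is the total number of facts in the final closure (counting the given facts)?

Round 1 — r1, r3, r10, derive address_verified, age_verified, renewal_due.
Round 2 — r2, r9, r11, derive case_approved, identity_verified, has_valid_id.
Round 3 — r5, r6, derive priority_flag, resident.
Round 4 — r7, r8, derive income_below_cap, over_18.
Round 5 — r4, derive exempt_fee.
Closure: {address_verified, adult_resident, age_verified, application_complete, case_approved, eligible_tier1, enrolled_program, exempt_fee, has_valid_id, household_head, identity_verified, income_below_cap, notify_finance, over_18, priority_flag, renewal_due, resident, tax_filed} — 18 facts.

18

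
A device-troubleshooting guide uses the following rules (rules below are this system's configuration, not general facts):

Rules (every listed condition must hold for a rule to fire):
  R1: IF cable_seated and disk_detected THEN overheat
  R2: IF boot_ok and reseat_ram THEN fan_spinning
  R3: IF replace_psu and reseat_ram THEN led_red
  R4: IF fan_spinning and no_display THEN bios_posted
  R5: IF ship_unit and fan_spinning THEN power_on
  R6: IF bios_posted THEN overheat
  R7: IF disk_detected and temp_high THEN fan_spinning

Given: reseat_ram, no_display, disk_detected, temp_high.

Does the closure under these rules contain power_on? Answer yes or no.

Round 1 fires R7, giving fan_spinning.
Round 2 fires R4, giving bios_posted.
Round 3 fires R6, giving overheat.
Fixed point reached. power_on is concluded only by R5; R5 needs ship_unit (never derived).

no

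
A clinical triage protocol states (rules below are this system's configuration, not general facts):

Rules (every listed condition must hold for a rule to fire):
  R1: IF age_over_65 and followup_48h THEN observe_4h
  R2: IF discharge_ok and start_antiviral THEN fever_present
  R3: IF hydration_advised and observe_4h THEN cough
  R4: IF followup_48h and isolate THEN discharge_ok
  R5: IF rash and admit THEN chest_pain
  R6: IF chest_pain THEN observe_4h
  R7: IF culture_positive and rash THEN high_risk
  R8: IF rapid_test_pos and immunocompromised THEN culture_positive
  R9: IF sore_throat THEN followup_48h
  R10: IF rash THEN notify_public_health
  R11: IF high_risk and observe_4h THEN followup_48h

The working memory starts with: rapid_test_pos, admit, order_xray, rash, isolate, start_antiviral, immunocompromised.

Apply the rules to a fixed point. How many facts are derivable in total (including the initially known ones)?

Round 1: R5 [IF rash and admit THEN chest_pain]; R8 [IF rapid_test_pos and immunocompromised THEN culture_positive]; R10 [IF rash THEN notify_public_health]. New: chest_pain, culture_positive, notify_public_health.
Round 2: R6 [IF chest_pain THEN observe_4h]; R7 [IF culture_positive and rash THEN high_risk]. New: observe_4h, high_risk.
Round 3: R11 [IF high_risk and observe_4h THEN followup_48h]. New: followup_48h.
Round 4: R4 [IF followup_48h and isolate THEN discharge_ok]. New: discharge_ok.
Round 5: R2 [IF discharge_ok and start_antiviral THEN fever_present]. New: fever_present.
Closure: {admit, chest_pain, culture_positive, discharge_ok, fever_present, followup_48h, high_risk, immunocompromised, isolate, notify_public_health, observe_4h, order_xray, rapid_test_pos, rash, start_antiviral} — 15 facts.

15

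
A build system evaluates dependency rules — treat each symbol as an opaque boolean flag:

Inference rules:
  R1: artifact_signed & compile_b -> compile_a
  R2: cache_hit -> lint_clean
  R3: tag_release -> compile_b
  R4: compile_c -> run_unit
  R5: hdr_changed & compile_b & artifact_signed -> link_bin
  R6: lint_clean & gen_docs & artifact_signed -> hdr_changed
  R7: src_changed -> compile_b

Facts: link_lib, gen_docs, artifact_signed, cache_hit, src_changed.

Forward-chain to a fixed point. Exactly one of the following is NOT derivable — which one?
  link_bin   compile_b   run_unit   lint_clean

Round 1: R2 [cache_hit -> lint_clean]; R7 [src_changed -> compile_b]. Adds lint_clean, compile_b.
Round 2: R1 [artifact_signed & compile_b -> compile_a]; R6 [lint_clean & gen_docs & artifact_signed -> hdr_changed]. Adds compile_a, hdr_changed.
Round 3: R5 [hdr_changed & compile_b & artifact_signed -> link_bin]. Adds link_bin.
Derived: link_bin (round 3), lint_clean (round 1), compile_b (round 1). run_unit never appears in any round.

run_unit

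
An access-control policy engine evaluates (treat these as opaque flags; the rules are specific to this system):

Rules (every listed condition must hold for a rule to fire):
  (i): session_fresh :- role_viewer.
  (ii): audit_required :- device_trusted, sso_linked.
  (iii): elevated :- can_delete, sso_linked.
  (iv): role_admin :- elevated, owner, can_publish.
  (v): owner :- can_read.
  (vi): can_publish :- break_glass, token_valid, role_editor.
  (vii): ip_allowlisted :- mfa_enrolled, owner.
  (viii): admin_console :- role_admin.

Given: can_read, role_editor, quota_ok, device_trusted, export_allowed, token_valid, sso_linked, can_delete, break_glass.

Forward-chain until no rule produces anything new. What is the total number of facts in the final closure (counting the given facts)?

15

Round 1 — (ii), (iii), (v), (vi), derive audit_required, elevated, owner, can_publish.
Round 2 — (iv), derive role_admin.
Round 3 — (viii), derive admin_console.
Closure: {admin_console, audit_required, break_glass, can_delete, can_publish, can_read, device_trusted, elevated, export_allowed, owner, quota_ok, role_admin, role_editor, sso_linked, token_valid} — 15 facts.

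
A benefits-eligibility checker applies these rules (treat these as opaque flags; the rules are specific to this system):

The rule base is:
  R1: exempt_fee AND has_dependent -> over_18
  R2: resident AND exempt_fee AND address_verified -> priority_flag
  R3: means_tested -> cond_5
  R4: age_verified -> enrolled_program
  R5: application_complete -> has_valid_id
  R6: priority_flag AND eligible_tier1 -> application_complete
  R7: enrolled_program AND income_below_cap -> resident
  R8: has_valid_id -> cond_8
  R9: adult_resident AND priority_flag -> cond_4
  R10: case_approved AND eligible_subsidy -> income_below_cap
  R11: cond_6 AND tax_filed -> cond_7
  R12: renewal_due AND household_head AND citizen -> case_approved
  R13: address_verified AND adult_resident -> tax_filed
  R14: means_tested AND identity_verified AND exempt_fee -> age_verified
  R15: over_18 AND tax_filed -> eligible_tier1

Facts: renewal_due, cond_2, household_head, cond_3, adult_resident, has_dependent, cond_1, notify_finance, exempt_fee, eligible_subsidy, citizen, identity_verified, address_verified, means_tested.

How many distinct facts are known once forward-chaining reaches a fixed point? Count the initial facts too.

28

[1] R1 [exempt_fee AND has_dependent -> over_18]; R3 [means_tested -> cond_5]; R12 [renewal_due AND household_head AND citizen -> case_approved]; R13 [address_verified AND adult_resident -> tax_filed]; R14 [means_tested AND identity_verified AND exempt_fee -> age_verified]. ⇒ new: over_18, cond_5, case_approved, tax_filed, age_verified.
[2] R4 [age_verified -> enrolled_program]; R10 [case_approved AND eligible_subsidy -> income_below_cap]; R15 [over_18 AND tax_filed -> eligible_tier1]. ⇒ new: enrolled_program, income_below_cap, eligible_tier1.
[3] R7 [enrolled_program AND income_below_cap -> resident]. ⇒ new: resident.
[4] R2 [resident AND exempt_fee AND address_verified -> priority_flag]. ⇒ new: priority_flag.
[5] R6 [priority_flag AND eligible_tier1 -> application_complete]; R9 [adult_resident AND priority_flag -> cond_4]. ⇒ new: application_complete, cond_4.
[6] R5 [application_complete -> has_valid_id]. ⇒ new: has_valid_id.
[7] R8 [has_valid_id -> cond_8]. ⇒ new: cond_8.
Closure: {address_verified, adult_resident, age_verified, application_complete, case_approved, citizen, cond_1, cond_2, cond_3, cond_4, cond_5, cond_8, eligible_subsidy, eligible_tier1, enrolled_program, exempt_fee, has_dependent, has_valid_id, household_head, identity_verified, income_below_cap, means_tested, notify_finance, over_18, priority_flag, renewal_due, resident, tax_filed} — 28 facts.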